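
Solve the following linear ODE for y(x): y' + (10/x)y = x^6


P(x) = 10/x ⇒ μ = x^10.
(x^10 y)' = x^16 ⇒ x^10 y = x^17/(17) + C.
Solve for y: y = (1/17)x^7 + C/x^10.


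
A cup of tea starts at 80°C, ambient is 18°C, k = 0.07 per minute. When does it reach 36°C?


From T(t) = T_a + (T₀ - T_a)e^(-kt), set T(t) = 36:
(36 - 18) / (80 - 18) = e^(-0.07t), so t = -ln(0.290)/0.07 ≈ 17.7 minutes.


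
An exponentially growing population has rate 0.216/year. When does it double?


Exponential growth: P(t) = P₀ e^(0.216t). Set P(t)/P₀ = 2: e^(0.216t) = 2.
Solve: t = ln(2)/0.216 ≈ 3.21 years.


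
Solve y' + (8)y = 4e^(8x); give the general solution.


P(x) = 8 ⇒ μ = e^(8x).
(μ y)' = 4e^(16x) ⇒ μ y = (4/16)e^(16x) + C.
Divide by μ: y = (1/4)e^(8x) + Ce^(-8x).


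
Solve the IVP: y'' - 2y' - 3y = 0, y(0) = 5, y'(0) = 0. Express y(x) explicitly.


Characteristic roots of r² - 2r - 3 = 0 are -1, 3.
General solution y = c₁ e^(-x) + c₂ e^(3x).
Apply y(0) = 5: c₁ + c₂ = 5. Apply y'(0) = 0: -1 c₁ + 3 c₂ = 0.
Solve: c₁ = 15/4, c₂ = 5/4.
Particular solution: y = (15/4)e^(-x) + (5/4)e^(3x).


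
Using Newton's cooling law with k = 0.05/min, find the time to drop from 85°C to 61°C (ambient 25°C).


From T(t) = T_a + (T₀ - T_a)e^(-kt), set T(t) = 61:
(61 - 25) / (85 - 25) = e^(-0.05t), so t = -ln(0.600)/0.05 ≈ 10.2 minutes.


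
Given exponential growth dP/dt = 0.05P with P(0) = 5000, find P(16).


The ODE dP/dt = 0.05P has solution P(t) = P(0)e^(0.05t).
Substitute P(0) = 5000 and t = 16: P(16) = 5000 e^(0.80) ≈ 11128.


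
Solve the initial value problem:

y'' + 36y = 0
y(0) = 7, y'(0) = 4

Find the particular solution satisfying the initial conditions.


Characteristic roots of r² + 36 = 0 are ±6i, so y = C₁cos(6x) + C₂sin(6x).
Apply y(0) = 7: C₁ = 7. Differentiate and apply y'(0) = 4: 6·C₂ = 4, so C₂ = 2/3.
Particular solution: y = 7cos(6x) + (2/3)sin(6x).


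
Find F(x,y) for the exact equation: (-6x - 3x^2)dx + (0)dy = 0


Check exactness: ∂M/∂y = 0 and ∂N/∂x = 0; equal, so the equation is exact.
Integrate M with respect to x (treating y as constant): ∫M dx = -3x^2 - x^3 + h(y).
Differentiate w.r.t. y and set equal to N: all terms match, so h'(y) = 0 and h is a constant absorbed into C.
General solution: -3x^2 - x^3 = C.


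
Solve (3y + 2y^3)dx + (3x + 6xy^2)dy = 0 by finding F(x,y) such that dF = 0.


Check exactness: ∂M/∂y = 3 + 6y^2 and ∂N/∂x = 3 + 6y^2; equal, so the equation is exact.
Integrate M with respect to x (treating y as constant): ∫M dx = 3xy + 2xy^3 + h(y).
Differentiate w.r.t. y and set equal to N: all terms match, so h'(y) = 0 and h is a constant absorbed into C.
General solution: 3xy + 2xy^3 = C.


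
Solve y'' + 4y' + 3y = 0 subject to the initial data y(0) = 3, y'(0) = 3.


Characteristic roots of r² + 4r + 3 = 0 are -3, -1.
General solution y = c₁ e^(-3x) + c₂ e^(-x).
Apply y(0) = 3: c₁ + c₂ = 3. Apply y'(0) = 3: -3 c₁ - 1 c₂ = 3.
Solve: c₁ = -3, c₂ = 6.
Particular solution: y = -3e^(-3x) + 6e^(-x).


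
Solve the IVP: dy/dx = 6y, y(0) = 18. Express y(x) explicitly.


General solution of y' = 6y is y = Ce^(6x).
Apply y(0) = 18: C = 18.
Particular solution: y = 18e^(6x).


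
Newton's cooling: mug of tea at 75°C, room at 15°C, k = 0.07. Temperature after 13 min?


Newton's law: dT/dt = -k(T - T_a) has solution T(t) = T_a + (T₀ - T_a)e^(-kt).
Plug in T_a = 15, T₀ = 75, k = 0.07, t = 13: T(13) = 15 + (60)e^(-0.91) ≈ 39.2°C.


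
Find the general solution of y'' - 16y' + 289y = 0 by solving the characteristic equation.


Characteristic equation: r² - 16r + 289 = 0.
Discriminant is negative; roots r = 8 ± 15i (complex conjugate pair).
General solution uses e^(α x)(C₁ cos(β x) + C₂ sin(β x)): y = e^(8x)(C₁cos(15x) + C₂sin(15x)).


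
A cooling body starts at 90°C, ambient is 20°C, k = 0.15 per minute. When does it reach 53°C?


From T(t) = T_a + (T₀ - T_a)e^(-kt), set T(t) = 53:
(53 - 20) / (90 - 20) = e^(-0.15t), so t = -ln(0.471)/0.15 ≈ 5.0 minutes.


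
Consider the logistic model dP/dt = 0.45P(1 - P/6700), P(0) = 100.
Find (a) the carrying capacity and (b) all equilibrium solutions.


Logistic ODE dP/dt = 0.45P(1 - P/6700) has equilibria where dP/dt = 0, i.e. P = 0 or P = 6700.
The coefficient (1 - P/K) = 0 when P = K, identifying K = 6700 as the carrying capacity.
(a) K = 6700; (b) equilibria P = 0 and P = 6700.


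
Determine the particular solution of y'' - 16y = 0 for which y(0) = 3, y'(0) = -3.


Characteristic roots of r² - 16 = 0 are 4, -4.
General solution y = c₁ e^(4x) + c₂ e^(-4x).
Apply y(0) = 3: c₁ + c₂ = 3. Apply y'(0) = -3: 4 c₁ - 4 c₂ = -3.
Solve: c₁ = 9/8, c₂ = 15/8.
Particular solution: y = (9/8)e^(4x) + (15/8)e^(-4x).


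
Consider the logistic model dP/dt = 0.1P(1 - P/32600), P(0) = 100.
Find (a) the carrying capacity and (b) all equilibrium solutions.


Logistic ODE dP/dt = 0.1P(1 - P/32600) has equilibria where dP/dt = 0, i.e. P = 0 or P = 32600.
The coefficient (1 - P/K) = 0 when P = K, identifying K = 32600 as the carrying capacity.
(a) K = 32600; (b) equilibria P = 0 and P = 32600.


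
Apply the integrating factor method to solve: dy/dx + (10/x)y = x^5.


P(x) = 10/x ⇒ μ = x^10.
(x^10 y)' = x^10·x^5 = x^15.
Integrate: x^10 y = x^16/(16) + C.
Solve for y: y = (1/16)x^6 + C/x^10.


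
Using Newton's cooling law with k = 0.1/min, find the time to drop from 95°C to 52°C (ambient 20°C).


From T(t) = T_a + (T₀ - T_a)e^(-kt), set T(t) = 52:
(52 - 20) / (95 - 20) = e^(-0.1t), so t = -ln(0.427)/0.1 ≈ 8.5 minutes.


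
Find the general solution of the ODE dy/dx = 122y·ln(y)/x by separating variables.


Separate: dy/[y ln(y)] = 122 dx/x.
Substitute u = ln(y): du/u = 122 dx/x.
Integrate: ln|ln(y)| = 122ln|x| + C₀, hence ln(y) = C·x^122.


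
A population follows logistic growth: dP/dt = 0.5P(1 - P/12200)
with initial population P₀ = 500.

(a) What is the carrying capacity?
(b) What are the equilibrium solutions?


Logistic ODE dP/dt = 0.5P(1 - P/12200) has equilibria where dP/dt = 0, i.e. P = 0 or P = 12200.
The coefficient (1 - P/K) = 0 when P = K, identifying K = 12200 as the carrying capacity.
(a) K = 12200; (b) equilibria P = 0 and P = 12200.


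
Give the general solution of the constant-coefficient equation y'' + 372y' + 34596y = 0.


Characteristic equation: r² + 372r + 34596 = 0, i.e. (r + 186)² = 0.
Repeated root r = -186; include an x factor for the second linearly independent solution.
General solution: y = (C₁ + C₂x)e^(-186x).


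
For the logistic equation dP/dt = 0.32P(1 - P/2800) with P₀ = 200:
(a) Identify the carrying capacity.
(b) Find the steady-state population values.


Logistic ODE dP/dt = 0.32P(1 - P/2800) has equilibria where dP/dt = 0, i.e. P = 0 or P = 2800.
The coefficient (1 - P/K) = 0 when P = K, identifying K = 2800 as the carrying capacity.
(a) K = 2800; (b) equilibria P = 0 and P = 2800.


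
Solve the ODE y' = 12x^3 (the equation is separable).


Integrate both sides with respect to x: y = ∫ 12x^3 dx = 3x^4 + C.


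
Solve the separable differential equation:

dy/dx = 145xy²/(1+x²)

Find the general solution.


Separate: dy/y² = 145x/(1+x²) dx.
Integrate LHS: ∫ dy/y² = -1/y.
Integrate RHS via u = 1+x²: (145/2)ln(1+x²) + C.
Result: -1/y = (145/2)ln(1+x²) + C.


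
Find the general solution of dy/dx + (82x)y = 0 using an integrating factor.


P(x) = 82x ⇒ μ = e^(41x²).
Q(x) = 0 so μ y is constant: y = Ce^(-41x²).


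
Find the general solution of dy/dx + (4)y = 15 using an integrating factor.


P(x) = 4, Q(x) = 15; integrating factor μ = e^(4x).
(μ y)' = 15e^(4x) ⇒ μ y = (15/4)e^(4x) + C.
Divide by μ: y = 15/4 + Ce^(-4x).


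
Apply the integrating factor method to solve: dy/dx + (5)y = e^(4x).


P(x) = 5 ⇒ μ = e^(5x).
(μ y)' = e^(9x) ⇒ μ y = e^(9x)/9 + C.
Divide by μ: y = (1/9)e^(4x) + Ce^(-5x).


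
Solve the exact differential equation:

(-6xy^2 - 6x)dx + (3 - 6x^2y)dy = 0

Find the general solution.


Check exactness: ∂M/∂y = -12xy and ∂N/∂x = -12xy; equal, so the equation is exact.
Integrate M with respect to x (treating y as constant): ∫M dx = -3x^2y^2 - 3x^2 + h(y).
Differentiate w.r.t. y and set equal to N: the x-dependent terms already match, leaving h'(y) = 3. Integrate: h(y) = 3y.
So F(x,y) = 3y - 3x^2y^2 - 3x^2.
General solution: 3y - 3x^2y^2 - 3x^2 = C.


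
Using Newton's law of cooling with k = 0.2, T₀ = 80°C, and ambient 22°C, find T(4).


Newton's law: dT/dt = -k(T - T_a) has solution T(t) = T_a + (T₀ - T_a)e^(-kt).
Plug in T_a = 22, T₀ = 80, k = 0.2, t = 4: T(4) = 22 + (58)e^(-0.80) ≈ 48.1°C.


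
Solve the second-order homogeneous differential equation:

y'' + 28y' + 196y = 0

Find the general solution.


Characteristic equation: r² + 28r + 196 = 0, i.e. (r + 14)² = 0.
Repeated root r = -14; include an x factor for the second linearly independent solution.
General solution: y = (C₁ + C₂x)e^(-14x).


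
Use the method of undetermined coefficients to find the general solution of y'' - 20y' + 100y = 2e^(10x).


Characteristic polynomial (r - 10)² = 0; repeated root r = 10.
y_h = (C₁ + C₂x)e^(10x). Forcing matches the repeated root (resonance), so try y_p = Ax² e^(10x).
Substitute and solve for A: 2A = 2, so A = 1.
General solution: y = (C₁ + C₂x + x²)e^(10x).


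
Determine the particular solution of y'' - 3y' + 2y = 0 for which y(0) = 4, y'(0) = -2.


Characteristic roots of r² - 3r + 2 = 0 are 1, 2.
General solution y = c₁ e^(x) + c₂ e^(2x).
Apply y(0) = 4: c₁ + c₂ = 4. Apply y'(0) = -2: 1 c₁ + 2 c₂ = -2.
Solve: c₁ = 10, c₂ = -6.
Particular solution: y = 10e^(x) - 6e^(2x).


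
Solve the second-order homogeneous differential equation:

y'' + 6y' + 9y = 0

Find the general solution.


Characteristic equation: r² + 6r + 9 = 0, i.e. (r + 3)² = 0.
Repeated root r = -3; include an x factor for the second linearly independent solution.
General solution: y = (C₁ + C₂x)e^(-3x).


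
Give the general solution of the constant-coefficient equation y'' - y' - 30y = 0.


Characteristic equation: r² - r - 30 = 0.
Factor: (r + 5)(r - 6) = 0 ⇒ r = -5, 6 (distinct real).
General solution: y = C₁e^(-5x) + C₂e^(6x).


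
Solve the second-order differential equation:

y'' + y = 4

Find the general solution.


Homogeneous part: r² + 1 = 0 ⇒ r = ±1i, so y_h = C₁cos(x) + C₂sin(x).
Try constant y_p = A; plug in: 1A = 4 ⇒ A = 4.
General solution: y = C₁cos(x) + C₂sin(x) + 4.


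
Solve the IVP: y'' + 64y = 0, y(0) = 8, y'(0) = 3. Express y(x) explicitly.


Characteristic roots of r² + 64 = 0 are ±8i, so y = C₁cos(8x) + C₂sin(8x).
Apply y(0) = 8: C₁ = 8. Differentiate and apply y'(0) = 3: 8·C₂ = 3, so C₂ = 3/8.
Particular solution: y = 8cos(8x) + (3/8)sin(8x).


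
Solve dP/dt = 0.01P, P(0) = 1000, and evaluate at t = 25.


The ODE dP/dt = 0.01P has solution P(t) = P(0)e^(0.01t).
Substitute P(0) = 1000 and t = 25: P(25) = 1000 e^(0.25) ≈ 1284.


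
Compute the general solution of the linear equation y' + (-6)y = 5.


P(x) = -6 ⇒ μ = e^(-6x).
(μ y)' = 5e^(-6x) ⇒ μ y = -(5/6)e^(-6x) + C.
Divide by μ: y = -5/6 + Ce^(6x).


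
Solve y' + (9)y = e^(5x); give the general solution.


P(x) = 9 ⇒ μ = e^(9x).
(μ y)' = e^(14x) ⇒ μ y = e^(14x)/14 + C.
Divide by μ: y = (1/14)e^(5x) + Ce^(-9x).


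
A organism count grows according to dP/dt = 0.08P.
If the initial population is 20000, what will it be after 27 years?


The ODE dP/dt = 0.08P has solution P(t) = P(0)e^(0.08t).
Substitute P(0) = 20000 and t = 27: P(27) = 20000 e^(2.16) ≈ 173423.


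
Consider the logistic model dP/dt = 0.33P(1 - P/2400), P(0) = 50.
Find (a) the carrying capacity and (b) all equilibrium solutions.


Logistic ODE dP/dt = 0.33P(1 - P/2400) has equilibria where dP/dt = 0, i.e. P = 0 or P = 2400.
The coefficient (1 - P/K) = 0 when P = K, identifying K = 2400 as the carrying capacity.
(a) K = 2400; (b) equilibria P = 0 and P = 2400.


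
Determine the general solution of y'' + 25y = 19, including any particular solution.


Homogeneous part: r² + 25 = 0 ⇒ r = ±5i, so y_h = C₁cos(5x) + C₂sin(5x).
Try constant y_p = A; plug in: 25A = 19 ⇒ A = 19/25.
General solution: y = C₁cos(5x) + C₂sin(5x) + 19/25.


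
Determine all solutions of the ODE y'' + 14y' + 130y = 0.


Characteristic equation: r² + 14r + 130 = 0.
Discriminant is negative; roots r = -7 ± 9i (complex conjugate pair).
General solution uses e^(α x)(C₁ cos(β x) + C₂ sin(β x)): y = e^(-7x)(C₁cos(9x) + C₂sin(9x)).


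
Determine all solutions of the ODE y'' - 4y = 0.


Characteristic equation: r² - 4 = 0.
Factor: (r - 2)(r + 2) = 0 ⇒ r = 2, -2 (distinct real).
General solution: y = C₁e^(2x) + C₂e^(-2x).


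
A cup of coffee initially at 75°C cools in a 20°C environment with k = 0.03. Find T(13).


Newton's law: dT/dt = -k(T - T_a) has solution T(t) = T_a + (T₀ - T_a)e^(-kt).
Plug in T_a = 20, T₀ = 75, k = 0.03, t = 13: T(13) = 20 + (55)e^(-0.39) ≈ 57.2°C.


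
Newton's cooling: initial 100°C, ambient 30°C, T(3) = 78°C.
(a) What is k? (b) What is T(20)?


Newton's law: T(t) = T_a + (T₀ - T_a)e^(-kt).
(a) Use T(3) = 78: (78 - 30)/(100 - 30) = e^(-k·3), so k = -ln(0.686)/3 ≈ 0.1258.
(b) Apply k to t = 20: T(20) = 30 + (70)e^(-2.515) ≈ 35.7°C.


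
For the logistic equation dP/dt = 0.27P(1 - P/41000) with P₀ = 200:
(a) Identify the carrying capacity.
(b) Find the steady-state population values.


Logistic ODE dP/dt = 0.27P(1 - P/41000) has equilibria where dP/dt = 0, i.e. P = 0 or P = 41000.
The coefficient (1 - P/K) = 0 when P = K, identifying K = 41000 as the carrying capacity.
(a) K = 41000; (b) equilibria P = 0 and P = 41000.


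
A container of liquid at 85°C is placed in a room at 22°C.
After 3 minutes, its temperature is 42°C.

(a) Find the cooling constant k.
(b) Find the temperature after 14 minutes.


Newton's law: T(t) = T_a + (T₀ - T_a)e^(-kt).
(a) Use T(3) = 42: (42 - 22)/(85 - 22) = e^(-k·3), so k = -ln(0.317)/3 ≈ 0.3825.
(b) Apply k to t = 14: T(14) = 22 + (63)e^(-5.355) ≈ 22.3°C.


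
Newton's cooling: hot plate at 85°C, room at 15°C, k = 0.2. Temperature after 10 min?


Newton's law: dT/dt = -k(T - T_a) has solution T(t) = T_a + (T₀ - T_a)e^(-kt).
Plug in T_a = 15, T₀ = 85, k = 0.2, t = 10: T(10) = 15 + (70)e^(-2.00) ≈ 24.5°C.


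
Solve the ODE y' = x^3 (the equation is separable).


Integrate both sides with respect to x: y = ∫ x^3 dx = (1/4)x^4 + C.


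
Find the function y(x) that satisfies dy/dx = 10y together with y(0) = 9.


General solution of y' = 10y is y = Ce^(10x).
Apply y(0) = 9: C = 9.
Particular solution: y = 9e^(10x).


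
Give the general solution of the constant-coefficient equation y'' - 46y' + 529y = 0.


Characteristic equation: r² - 46r + 529 = 0, i.e. (r - 23)² = 0.
Repeated root r = 23; include an x factor for the second linearly independent solution.
General solution: y = (C₁ + C₂x)e^(23x).


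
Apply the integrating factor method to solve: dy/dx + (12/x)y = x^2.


P(x) = 12/x ⇒ μ = x^12.
(x^12 y)' = x^14 ⇒ x^12 y = x^15/(15) + C.
Solve for y: y = (1/15)x^3 + C/x^12.


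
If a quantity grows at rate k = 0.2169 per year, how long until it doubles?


Exponential growth: P(t) = P₀ e^(0.2169t). Set P(t)/P₀ = 2: e^(0.2169t) = 2.
Solve: t = ln(2)/0.2169 ≈ 3.20 years.


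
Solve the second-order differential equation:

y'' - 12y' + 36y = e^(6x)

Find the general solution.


Characteristic polynomial (r - 6)² = 0; repeated root r = 6.
y_h = (C₁ + C₂x)e^(6x). Forcing matches the repeated root (resonance), so try y_p = Ax² e^(6x).
Substitute and solve for A: 2A = 1, so A = 1/2.
General solution: y = (C₁ + C₂x + (1/2)x²)e^(6x).


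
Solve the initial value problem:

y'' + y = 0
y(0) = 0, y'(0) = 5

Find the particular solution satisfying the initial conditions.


Characteristic roots of r² + 1 = 0 are ±1i, so y = C₁cos(x) + C₂sin(x).
Apply y(0) = 0: C₁ = 0. Differentiate and apply y'(0) = 5: 1·C₂ = 5, so C₂ = 5.
Particular solution: y = 5sin(x).


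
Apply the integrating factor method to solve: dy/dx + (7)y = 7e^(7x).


P(x) = 7 ⇒ μ = e^(7x).
(μ y)' = 7e^(14x) ⇒ μ y = (7/14)e^(14x) + C.
Divide by μ: y = (1/2)e^(7x) + Ce^(-7x).


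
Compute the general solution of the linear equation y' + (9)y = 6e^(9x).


P(x) = 9 ⇒ μ = e^(9x).
(μ y)' = 6e^(18x) ⇒ μ y = (6/18)e^(18x) + C.
Divide by μ: y = (1/3)e^(9x) + Ce^(-9x).


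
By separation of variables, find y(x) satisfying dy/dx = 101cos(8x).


g(y) = 1, so integrate directly: y = ∫ 101cos(8x) dx = (101/8)sin(8x) + C.


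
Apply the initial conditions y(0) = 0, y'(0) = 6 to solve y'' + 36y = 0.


Characteristic roots of r² + 36 = 0 are ±6i, so y = C₁cos(6x) + C₂sin(6x).
Apply y(0) = 0: C₁ = 0. Differentiate and apply y'(0) = 6: 6·C₂ = 6, so C₂ = 1.
Particular solution: y = sin(6x).


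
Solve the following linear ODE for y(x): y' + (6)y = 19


P(x) = 6, Q(x) = 19; integrating factor μ = e^(6x).
(μ y)' = 19e^(6x) ⇒ μ y = (19/6)e^(6x) + C.
Divide by μ: y = 19/6 + Ce^(-6x).


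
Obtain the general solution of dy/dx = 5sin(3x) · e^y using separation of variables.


Separate: e^(-y) dy = 5sin(3x) dx.
Integrate: -e^(-y) = -(5/3)cos(3x) + C₀.
Rearrange: e^(-y) = (5/3)cos(3x) + C.


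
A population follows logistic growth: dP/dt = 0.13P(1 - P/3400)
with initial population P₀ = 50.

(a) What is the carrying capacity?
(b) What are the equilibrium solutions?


Logistic ODE dP/dt = 0.13P(1 - P/3400) has equilibria where dP/dt = 0, i.e. P = 0 or P = 3400.
The coefficient (1 - P/K) = 0 when P = K, identifying K = 3400 as the carrying capacity.
(a) K = 3400; (b) equilibria P = 0 and P = 3400.


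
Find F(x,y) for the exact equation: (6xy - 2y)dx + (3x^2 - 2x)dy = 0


Check exactness: ∂M/∂y = 6x - 2 and ∂N/∂x = 6x - 2; equal, so the equation is exact.
Integrate M with respect to x (treating y as constant): ∫M dx = 3x^2y - 2xy + h(y).
Differentiate w.r.t. y and set equal to N: all terms match, so h'(y) = 0 and h is a constant absorbed into C.
General solution: 3x^2y - 2xy = C.


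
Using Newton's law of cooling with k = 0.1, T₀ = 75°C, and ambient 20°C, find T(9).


Newton's law: dT/dt = -k(T - T_a) has solution T(t) = T_a + (T₀ - T_a)e^(-kt).
Plug in T_a = 20, T₀ = 75, k = 0.1, t = 9: T(9) = 20 + (55)e^(-0.90) ≈ 42.4°C.


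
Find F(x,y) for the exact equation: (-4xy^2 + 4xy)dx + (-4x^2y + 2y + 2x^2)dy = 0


Check exactness: ∂M/∂y = -8xy + 4x and ∂N/∂x = -8xy + 4x; equal, so the equation is exact.
Integrate M with respect to x (treating y as constant): ∫M dx = -2x^2y^2 + 2x^2y + h(y).
Differentiate w.r.t. y and set equal to N: the x-dependent terms already match, leaving h'(y) = 2y. Integrate: h(y) = y^2.
So F(x,y) = -2x^2y^2 + y^2 + 2x^2y.
General solution: -2x^2y^2 + y^2 + 2x^2y = C.


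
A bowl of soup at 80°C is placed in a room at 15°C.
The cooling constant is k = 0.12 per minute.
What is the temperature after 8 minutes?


Newton's law: dT/dt = -k(T - T_a) has solution T(t) = T_a + (T₀ - T_a)e^(-kt).
Plug in T_a = 15, T₀ = 80, k = 0.12, t = 8: T(8) = 15 + (65)e^(-0.96) ≈ 39.9°C.


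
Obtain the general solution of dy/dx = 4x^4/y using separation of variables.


Separate variables: y dy = 4x^4 dx.
Integrate both sides: y²/2 = (4/5)x^5 + C₀.
Multiply by 2: y² = (8/5)x^5 + C.


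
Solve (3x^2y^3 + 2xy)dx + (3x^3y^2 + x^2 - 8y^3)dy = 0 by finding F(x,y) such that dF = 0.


Check exactness: ∂M/∂y = 9x^2y^2 + 2x and ∂N/∂x = 9x^2y^2 + 2x; equal, so the equation is exact.
Integrate M with respect to x (treating y as constant): ∫M dx = x^3y^3 + x^2y + h(y).
Differentiate w.r.t. y and set equal to N: the x-dependent terms already match, leaving h'(y) = -8y^3. Integrate: h(y) = -2y^4.
So F(x,y) = x^3y^3 + x^2y - 2y^4.
General solution: x^3y^3 + x^2y - 2y^4 = C.


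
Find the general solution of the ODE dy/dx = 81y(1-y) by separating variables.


Separate: dy/[y(1-y)] = 81 dx.
Partial fractions: 1/[y(1-y)] = 1/y + 1/(1-y).
Integrate: ln|y/(1-y)| = 81x + C₀.
Solve for y: y = 1/(1 + Ce^(-81x)).


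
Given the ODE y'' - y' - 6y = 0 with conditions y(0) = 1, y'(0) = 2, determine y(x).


Characteristic roots of r² - r - 6 = 0 are 3, -2.
General solution y = c₁ e^(3x) + c₂ e^(-2x).
Apply y(0) = 1: c₁ + c₂ = 1. Apply y'(0) = 2: 3 c₁ - 2 c₂ = 2.
Solve: c₁ = 4/5, c₂ = 1/5.
Particular solution: y = (4/5)e^(3x) + (1/5)e^(-2x).


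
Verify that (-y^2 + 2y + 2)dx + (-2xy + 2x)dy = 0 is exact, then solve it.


Check exactness: ∂M/∂y = -2y + 2 and ∂N/∂x = -2y + 2; equal, so the equation is exact.
Integrate M with respect to x (treating y as constant): ∫M dx = -xy^2 + 2xy + 2x + h(y).
Differentiate w.r.t. y and set equal to N: all terms match, so h'(y) = 0 and h is a constant absorbed into C.
General solution: -xy^2 + 2xy + 2x = C.


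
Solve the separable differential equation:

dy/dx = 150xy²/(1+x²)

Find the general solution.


Separate: dy/y² = 150x/(1+x²) dx.
Integrate LHS: ∫ dy/y² = -1/y.
Integrate RHS via u = 1+x²: 75ln(1+x²) + C.
Result: -1/y = 75ln(1+x²) + C.


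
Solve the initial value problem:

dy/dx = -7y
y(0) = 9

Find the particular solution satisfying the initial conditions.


General solution of y' = -7y is y = Ce^(-7x).
Apply y(0) = 9: C = 9.
Particular solution: y = 9e^(-7x).


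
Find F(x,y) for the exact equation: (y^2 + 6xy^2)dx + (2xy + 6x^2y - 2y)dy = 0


Check exactness: ∂M/∂y = 2y + 12xy and ∂N/∂x = 2y + 12xy; equal, so the equation is exact.
Integrate M with respect to x (treating y as constant): ∫M dx = xy^2 + 3x^2y^2 + h(y).
Differentiate w.r.t. y and set equal to N: the x-dependent terms already match, leaving h'(y) = -2y. Integrate: h(y) = -y^2.
So F(x,y) = xy^2 + 3x^2y^2 - y^2.
General solution: xy^2 + 3x^2y^2 - y^2 = C.


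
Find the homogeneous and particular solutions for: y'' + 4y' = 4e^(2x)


Characteristic roots of r² + 4r = 0 are 0, -4.
y_h = C₁ + C₂e^(-4x).
Forcing exponent 2 is not a characteristic root; try y_p = Ae^(2x).
Substitute: A·(4 + (4)·2 + (0)) = A·12 = 4, so A = 1/3.
General solution: y = C₁ + C₂e^(-4x) + (1/3)e^(2x).


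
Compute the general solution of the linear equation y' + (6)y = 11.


P(x) = 6, Q(x) = 11; integrating factor μ = e^(6x).
(μ y)' = 11e^(6x) ⇒ μ y = (11/6)e^(6x) + C.
Divide by μ: y = 11/6 + Ce^(-6x).


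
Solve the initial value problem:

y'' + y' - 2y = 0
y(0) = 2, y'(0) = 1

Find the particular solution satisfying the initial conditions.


Characteristic roots of r² + r - 2 = 0 are -2, 1.
General solution y = c₁ e^(-2x) + c₂ e^(x).
Apply y(0) = 2: c₁ + c₂ = 2. Apply y'(0) = 1: -2 c₁ + 1 c₂ = 1.
Solve: c₁ = 1/3, c₂ = 5/3.
Particular solution: y = (1/3)e^(-2x) + (5/3)e^(x).


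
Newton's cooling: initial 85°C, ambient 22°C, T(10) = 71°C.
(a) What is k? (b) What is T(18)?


Newton's law: T(t) = T_a + (T₀ - T_a)e^(-kt).
(a) Use T(10) = 71: (71 - 22)/(85 - 22) = e^(-k·10), so k = -ln(0.778)/10 ≈ 0.0251.
(b) Apply k to t = 18: T(18) = 22 + (63)e^(-0.452) ≈ 62.1°C.


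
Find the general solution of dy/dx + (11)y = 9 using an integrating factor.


P(x) = 11, Q(x) = 9; integrating factor μ = e^(11x).
(μ y)' = 9e^(11x) ⇒ μ y = (9/11)e^(11x) + C.
Divide by μ: y = 9/11 + Ce^(-11x).


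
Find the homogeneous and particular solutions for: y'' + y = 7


Homogeneous part: r² + 1 = 0 ⇒ r = ±1i, so y_h = C₁cos(x) + C₂sin(x).
Try constant y_p = A; plug in: 1A = 7 ⇒ A = 7.
General solution: y = C₁cos(x) + C₂sin(x) + 7.


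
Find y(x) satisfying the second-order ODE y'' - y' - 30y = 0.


Characteristic equation: r² - r - 30 = 0.
Factor: (r + 5)(r - 6) = 0 ⇒ r = -5, 6 (distinct real).
General solution: y = C₁e^(-5x) + C₂e^(6x).


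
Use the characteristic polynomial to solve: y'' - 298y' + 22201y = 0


Characteristic equation: r² - 298r + 22201 = 0, i.e. (r - 149)² = 0.
Repeated root r = 149; include an x factor for the second linearly independent solution.
General solution: y = (C₁ + C₂x)e^(149x).


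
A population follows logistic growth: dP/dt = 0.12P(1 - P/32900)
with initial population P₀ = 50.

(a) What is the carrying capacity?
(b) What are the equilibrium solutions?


Logistic ODE dP/dt = 0.12P(1 - P/32900) has equilibria where dP/dt = 0, i.e. P = 0 or P = 32900.
The coefficient (1 - P/K) = 0 when P = K, identifying K = 32900 as the carrying capacity.
(a) K = 32900; (b) equilibria P = 0 and P = 32900.


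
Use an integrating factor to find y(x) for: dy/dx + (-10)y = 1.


P(x) = -10 ⇒ μ = e^(-10x).
(μ y)' = e^(-10x) ⇒ μ y = -(1/10)e^(-10x) + C.
Divide by μ: y = -1/10 + Ce^(10x).


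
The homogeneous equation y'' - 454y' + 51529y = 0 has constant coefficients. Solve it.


Characteristic equation: r² - 454r + 51529 = 0, i.e. (r - 227)² = 0.
Repeated root r = 227; include an x factor for the second linearly independent solution.
General solution: y = (C₁ + C₂x)e^(227x).


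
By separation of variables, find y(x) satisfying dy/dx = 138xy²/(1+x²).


Separate: dy/y² = 138x/(1+x²) dx.
Integrate LHS: ∫ dy/y² = -1/y.
Integrate RHS via u = 1+x²: 69ln(1+x²) + C.
Result: -1/y = 69ln(1+x²) + C.


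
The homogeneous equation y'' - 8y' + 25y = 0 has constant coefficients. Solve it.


Characteristic equation: r² - 8r + 25 = 0.
Discriminant is negative; roots r = 4 ± 3i (complex conjugate pair).
General solution uses e^(α x)(C₁ cos(β x) + C₂ sin(β x)): y = e^(4x)(C₁cos(3x) + C₂sin(3x)).


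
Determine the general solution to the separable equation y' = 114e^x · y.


Separate variables: dy/y = 114e^x dx.
Integrate: ln|y| = 114e^x + C₀.
Exponentiate: y = Ce^(114e^x).


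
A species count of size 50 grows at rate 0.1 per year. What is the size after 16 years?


The ODE dP/dt = 0.1P has solution P(t) = P(0)e^(0.1t).
Substitute P(0) = 50 and t = 16: P(16) = 50 e^(1.60) ≈ 248.


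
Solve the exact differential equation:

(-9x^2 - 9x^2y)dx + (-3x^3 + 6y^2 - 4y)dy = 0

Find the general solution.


Check exactness: ∂M/∂y = -9x^2 and ∂N/∂x = -9x^2; equal, so the equation is exact.
Integrate M with respect to x (treating y as constant): ∫M dx = -3x^3 - 3x^3y + h(y).
Differentiate w.r.t. y and set equal to N: the x-dependent terms already match, leaving h'(y) = 6y^2 - 4y. Integrate: h(y) = 2y^3 - 2y^2.
So F(x,y) = -3x^3 - 3x^3y + 2y^3 - 2y^2.
General solution: -3x^3 - 3x^3y + 2y^3 - 2y^2 = C.


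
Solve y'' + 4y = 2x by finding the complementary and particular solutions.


Homogeneous: r² + 4 = 0 ⇒ r = ±2i, y_h = C₁cos(2x) + C₂sin(2x).
Polynomial forcing; try y_p = Ax + B. Then y_p'' + 4 y_p = 4(Ax + B) = 2x, so B = 0 and A = 1/2.
General solution: y = C₁cos(2x) + C₂sin(2x) + (1/2)x.


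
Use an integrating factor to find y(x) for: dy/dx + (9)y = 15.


P(x) = 9, Q(x) = 15; integrating factor μ = e^(9x).
(μ y)' = 15e^(9x) ⇒ μ y = (5/3)e^(9x) + C.
Divide by μ: y = 5/3 + Ce^(-9x).


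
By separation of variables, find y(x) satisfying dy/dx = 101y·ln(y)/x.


Separate: dy/[y ln(y)] = 101 dx/x.
Substitute u = ln(y): du/u = 101 dx/x.
Integrate: ln|ln(y)| = 101ln|x| + C₀, hence ln(y) = C·x^101.


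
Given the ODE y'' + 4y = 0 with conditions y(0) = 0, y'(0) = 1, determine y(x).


Characteristic roots of r² + 4 = 0 are ±2i, so y = C₁cos(2x) + C₂sin(2x).
Apply y(0) = 0: C₁ = 0. Differentiate and apply y'(0) = 1: 2·C₂ = 1, so C₂ = 1/2.
Particular solution: y = (1/2)sin(2x).


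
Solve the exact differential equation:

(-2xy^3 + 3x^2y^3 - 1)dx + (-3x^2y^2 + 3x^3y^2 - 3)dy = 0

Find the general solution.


Check exactness: ∂M/∂y = -6xy^2 + 9x^2y^2 and ∂N/∂x = -6xy^2 + 9x^2y^2; equal, so the equation is exact.
Integrate M with respect to x (treating y as constant): ∫M dx = -x^2y^3 + x^3y^3 - x + h(y).
Differentiate w.r.t. y and set equal to N: the x-dependent terms already match, leaving h'(y) = -3. Integrate: h(y) = -3y.
So F(x,y) = -x^2y^3 + x^3y^3 - 3y - x.
General solution: -x^2y^3 + x^3y^3 - 3y - x = C.


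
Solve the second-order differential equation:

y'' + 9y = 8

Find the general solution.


Homogeneous part: r² + 9 = 0 ⇒ r = ±3i, so y_h = C₁cos(3x) + C₂sin(3x).
Try constant y_p = A; plug in: 9A = 8 ⇒ A = 8/9.
General solution: y = C₁cos(3x) + C₂sin(3x) + 8/9.


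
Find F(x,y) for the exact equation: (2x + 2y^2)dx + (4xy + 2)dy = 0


Check exactness: ∂M/∂y = 4y and ∂N/∂x = 4y; equal, so the equation is exact.
Integrate M with respect to x (treating y as constant): ∫M dx = x^2 + 2xy^2 + h(y).
Differentiate w.r.t. y and set equal to N: the x-dependent terms already match, leaving h'(y) = 2. Integrate: h(y) = 2y.
So F(x,y) = x^2 + 2xy^2 + 2y.
General solution: x^2 + 2xy^2 + 2y = C.


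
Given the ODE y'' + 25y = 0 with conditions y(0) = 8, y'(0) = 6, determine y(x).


Characteristic roots of r² + 25 = 0 are ±5i, so y = C₁cos(5x) + C₂sin(5x).
Apply y(0) = 8: C₁ = 8. Differentiate and apply y'(0) = 6: 5·C₂ = 6, so C₂ = 6/5.
Particular solution: y = 8cos(5x) + (6/5)sin(5x).


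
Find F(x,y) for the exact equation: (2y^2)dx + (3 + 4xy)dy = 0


Check exactness: ∂M/∂y = 4y and ∂N/∂x = 4y; equal, so the equation is exact.
Integrate M with respect to x (treating y as constant): ∫M dx = 2xy^2 + h(y).
Differentiate w.r.t. y and set equal to N: the x-dependent terms already match, leaving h'(y) = 3. Integrate: h(y) = 3y.
So F(x,y) = 3y + 2xy^2.
General solution: 3y + 2xy^2 = C.


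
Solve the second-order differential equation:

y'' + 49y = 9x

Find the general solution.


Homogeneous: r² + 49 = 0 ⇒ r = ±7i, y_h = C₁cos(7x) + C₂sin(7x).
Polynomial forcing; try y_p = Ax + B. Then y_p'' + 49 y_p = 49(Ax + B) = 9x, so B = 0 and A = 9/49.
General solution: y = C₁cos(7x) + C₂sin(7x) + (9/49)x.


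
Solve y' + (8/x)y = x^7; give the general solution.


P(x) = 8/x ⇒ μ = x^8.
(x^8 y)' = x^8·x^7 = x^15.
Integrate: x^8 y = x^16/(16) + C.
Solve for y: y = (1/16)x^8 + C/x^8.


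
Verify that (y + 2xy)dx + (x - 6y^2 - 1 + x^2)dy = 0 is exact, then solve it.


Check exactness: ∂M/∂y = 1 + 2x and ∂N/∂x = 1 + 2x; equal, so the equation is exact.
Integrate M with respect to x (treating y as constant): ∫M dx = xy + x^2y + h(y).
Differentiate w.r.t. y and set equal to N: the x-dependent terms already match, leaving h'(y) = -6y^2 - 1. Integrate: h(y) = -2y^3 - y.
So F(x,y) = xy - 2y^3 - y + x^2y.
General solution: xy - 2y^3 - y + x^2y = C.


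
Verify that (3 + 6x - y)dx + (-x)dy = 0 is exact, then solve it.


Check exactness: ∂M/∂y = -1 and ∂N/∂x = -1; equal, so the equation is exact.
Integrate M with respect to x (treating y as constant): ∫M dx = 3x + 3x^2 - xy + h(y).
Differentiate w.r.t. y and set equal to N: all terms match, so h'(y) = 0 and h is a constant absorbed into C.
General solution: 3x + 3x^2 - xy = C.


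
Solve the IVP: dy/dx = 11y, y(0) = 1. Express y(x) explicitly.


General solution of y' = 11y is y = Ce^(11x).
Apply y(0) = 1: C = 1.
Particular solution: y = e^(11x).


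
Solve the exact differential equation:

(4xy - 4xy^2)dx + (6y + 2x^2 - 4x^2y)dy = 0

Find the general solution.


Check exactness: ∂M/∂y = 4x - 8xy and ∂N/∂x = 4x - 8xy; equal, so the equation is exact.
Integrate M with respect to x (treating y as constant): ∫M dx = 2x^2y - 2x^2y^2 + h(y).
Differentiate w.r.t. y and set equal to N: the x-dependent terms already match, leaving h'(y) = 6y. Integrate: h(y) = 3y^2.
So F(x,y) = 3y^2 + 2x^2y - 2x^2y^2.
General solution: 3y^2 + 2x^2y - 2x^2y^2 = C.


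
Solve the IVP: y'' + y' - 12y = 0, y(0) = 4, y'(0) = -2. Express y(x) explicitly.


Characteristic roots of r² + r - 12 = 0 are 3, -4.
General solution y = c₁ e^(3x) + c₂ e^(-4x).
Apply y(0) = 4: c₁ + c₂ = 4. Apply y'(0) = -2: 3 c₁ - 4 c₂ = -2.
Solve: c₁ = 2, c₂ = 2.
Particular solution: y = 2e^(3x) + 2e^(-4x).


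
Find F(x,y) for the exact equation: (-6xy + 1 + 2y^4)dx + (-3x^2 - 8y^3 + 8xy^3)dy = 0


Check exactness: ∂M/∂y = -6x + 8y^3 and ∂N/∂x = -6x + 8y^3; equal, so the equation is exact.
Integrate M with respect to x (treating y as constant): ∫M dx = -3x^2y + x + 2xy^4 + h(y).
Differentiate w.r.t. y and set equal to N: the x-dependent terms already match, leaving h'(y) = -8y^3. Integrate: h(y) = -2y^4.
So F(x,y) = -3x^2y + x - 2y^4 + 2xy^4.
General solution: -3x^2y + x - 2y^4 + 2xy^4 = C.


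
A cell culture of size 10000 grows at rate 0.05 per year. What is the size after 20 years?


The ODE dP/dt = 0.05P has solution P(t) = P(0)e^(0.05t).
Substitute P(0) = 10000 and t = 20: P(20) = 10000 e^(1.00) ≈ 27183.


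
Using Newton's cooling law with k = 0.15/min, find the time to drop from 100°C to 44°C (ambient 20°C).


From T(t) = T_a + (T₀ - T_a)e^(-kt), set T(t) = 44:
(44 - 20) / (100 - 20) = e^(-0.15t), so t = -ln(0.300)/0.15 ≈ 8.0 minutes.


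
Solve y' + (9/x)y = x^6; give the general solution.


P(x) = 9/x ⇒ μ = x^9.
(x^9 y)' = x^15 ⇒ x^9 y = x^16/(16) + C.
Solve for y: y = (1/16)x^7 + C/x^9.


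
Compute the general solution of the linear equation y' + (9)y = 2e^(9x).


P(x) = 9 ⇒ μ = e^(9x).
(μ y)' = 2e^(18x) ⇒ μ y = (2/18)e^(18x) + C.
Divide by μ: y = (1/9)e^(9x) + Ce^(-9x).


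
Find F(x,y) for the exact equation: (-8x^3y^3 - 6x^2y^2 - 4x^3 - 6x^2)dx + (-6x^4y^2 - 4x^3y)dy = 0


Check exactness: ∂M/∂y = -24x^3y^2 - 12x^2y and ∂N/∂x = -24x^3y^2 - 12x^2y; equal, so the equation is exact.
Integrate M with respect to x (treating y as constant): ∫M dx = -2x^4y^3 - 2x^3y^2 - x^4 - 2x^3 + h(y).
Differentiate w.r.t. y and set equal to N: all terms match, so h'(y) = 0 and h is a constant absorbed into C.
General solution: -2x^4y^3 - 2x^3y^2 - x^4 - 2x^3 = C.


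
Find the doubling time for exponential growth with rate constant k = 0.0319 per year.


Exponential growth: P(t) = P₀ e^(0.0319t). Set P(t)/P₀ = 2: e^(0.0319t) = 2.
Solve: t = ln(2)/0.0319 ≈ 21.73 years.


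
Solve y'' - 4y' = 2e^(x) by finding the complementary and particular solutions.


Characteristic roots of r² - 4r = 0 are 4, 0.
y_h = C₁e^(4x) + C₂.
Forcing exponent 1 is not a characteristic root; try y_p = Ae^(x).
Substitute: A·(1 + (-4)·1 + (0)) = A·-3 = 2, so A = -2/3.
General solution: y = C₁e^(4x) + C₂ - (2/3)e^(x).


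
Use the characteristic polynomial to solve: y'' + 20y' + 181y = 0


Characteristic equation: r² + 20r + 181 = 0.
Discriminant is negative; roots r = -10 ± 9i (complex conjugate pair).
General solution uses e^(α x)(C₁ cos(β x) + C₂ sin(β x)): y = e^(-10x)(C₁cos(9x) + C₂sin(9x)).


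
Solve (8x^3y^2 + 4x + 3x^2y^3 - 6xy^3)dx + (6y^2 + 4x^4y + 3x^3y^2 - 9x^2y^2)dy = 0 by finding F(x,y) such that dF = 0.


Check exactness: ∂M/∂y = 16x^3y + 9x^2y^2 - 18xy^2 and ∂N/∂x = 16x^3y + 9x^2y^2 - 18xy^2; equal, so the equation is exact.
Integrate M with respect to x (treating y as constant): ∫M dx = 2x^4y^2 + 2x^2 + x^3y^3 - 3x^2y^3 + h(y).
Differentiate w.r.t. y and set equal to N: the x-dependent terms already match, leaving h'(y) = 6y^2. Integrate: h(y) = 2y^3.
So F(x,y) = 2y^3 + 2x^4y^2 + 2x^2 + x^3y^3 - 3x^2y^3.
General solution: 2y^3 + 2x^4y^2 + 2x^2 + x^3y^3 - 3x^2y^3 = C.


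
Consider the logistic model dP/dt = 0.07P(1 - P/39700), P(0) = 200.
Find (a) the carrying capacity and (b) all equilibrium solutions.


Logistic ODE dP/dt = 0.07P(1 - P/39700) has equilibria where dP/dt = 0, i.e. P = 0 or P = 39700.
The coefficient (1 - P/K) = 0 when P = K, identifying K = 39700 as the carrying capacity.
(a) K = 39700; (b) equilibria P = 0 and P = 39700.


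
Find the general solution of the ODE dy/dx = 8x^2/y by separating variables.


Separate variables: y dy = 8x^2 dx.
Integrate both sides: y²/2 = (8/3)x^3 + C₀.
Multiply by 2: y² = (16/3)x^3 + C.


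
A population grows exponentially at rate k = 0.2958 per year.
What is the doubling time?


Exponential growth: P(t) = P₀ e^(0.2958t). Set P(t)/P₀ = 2: e^(0.2958t) = 2.
Solve: t = ln(2)/0.2958 ≈ 2.34 years.


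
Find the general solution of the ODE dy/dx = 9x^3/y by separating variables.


Separate variables: y dy = 9x^3 dx.
Integrate both sides: y²/2 = (9/4)x^4 + C₀.
Multiply by 2: y² = (9/2)x^4 + C.


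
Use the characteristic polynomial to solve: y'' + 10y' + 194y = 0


Characteristic equation: r² + 10r + 194 = 0.
Discriminant is negative; roots r = -5 ± 13i (complex conjugate pair).
General solution uses e^(α x)(C₁ cos(β x) + C₂ sin(β x)): y = e^(-5x)(C₁cos(13x) + C₂sin(13x)).


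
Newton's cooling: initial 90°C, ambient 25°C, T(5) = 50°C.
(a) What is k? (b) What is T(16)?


Newton's law: T(t) = T_a + (T₀ - T_a)e^(-kt).
(a) Use T(5) = 50: (50 - 25)/(90 - 25) = e^(-k·5), so k = -ln(0.385)/5 ≈ 0.1911.
(b) Apply k to t = 16: T(16) = 25 + (65)e^(-3.058) ≈ 28.1°C.


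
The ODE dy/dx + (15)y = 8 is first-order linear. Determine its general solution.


P(x) = 15, Q(x) = 8; integrating factor μ = e^(15x).
(μ y)' = 8e^(15x) ⇒ μ y = (8/15)e^(15x) + C.
Divide by μ: y = 8/15 + Ce^(-15x).


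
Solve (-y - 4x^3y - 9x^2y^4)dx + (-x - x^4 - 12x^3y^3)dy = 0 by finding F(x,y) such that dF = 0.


Check exactness: ∂M/∂y = -1 - 4x^3 - 36x^2y^3 and ∂N/∂x = -1 - 4x^3 - 36x^2y^3; equal, so the equation is exact.
Integrate M with respect to x (treating y as constant): ∫M dx = -xy - x^4y - 3x^3y^4 + h(y).
Differentiate w.r.t. y and set equal to N: all terms match, so h'(y) = 0 and h is a constant absorbed into C.
General solution: -xy - x^4y - 3x^3y^4 = C.


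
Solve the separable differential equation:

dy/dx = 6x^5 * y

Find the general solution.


Separate variables: dy/y = 6x^5 dx.
Integrate: ln|y| = x^6 + C₀.
Exponentiate: y = Ce^(x^6).


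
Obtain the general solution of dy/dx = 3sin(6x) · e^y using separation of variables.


Separate: e^(-y) dy = 3sin(6x) dx.
Integrate: -e^(-y) = -(1/2)cos(6x) + C₀.
Rearrange: e^(-y) = (1/2)cos(6x) + C.


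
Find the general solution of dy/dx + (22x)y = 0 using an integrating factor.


P(x) = 22x ⇒ μ = e^(11x²).
Q(x) = 0 so μ y is constant: y = Ce^(-11x²).


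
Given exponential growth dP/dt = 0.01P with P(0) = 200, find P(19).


The ODE dP/dt = 0.01P has solution P(t) = P(0)e^(0.01t).
Substitute P(0) = 200 and t = 19: P(19) = 200 e^(0.19) ≈ 242.


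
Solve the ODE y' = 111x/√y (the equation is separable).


Separate: √y dy = 111x dx.
Integrate: (2/3)y^(3/2) = (111/2)x² + C.


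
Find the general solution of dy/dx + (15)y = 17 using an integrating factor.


P(x) = 15, Q(x) = 17; integrating factor μ = e^(15x).
(μ y)' = 17e^(15x) ⇒ μ y = (17/15)e^(15x) + C.
Divide by μ: y = 17/15 + Ce^(-15x).


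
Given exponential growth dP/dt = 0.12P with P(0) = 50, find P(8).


The ODE dP/dt = 0.12P has solution P(t) = P(0)e^(0.12t).
Substitute P(0) = 50 and t = 8: P(8) = 50 e^(0.96) ≈ 131.


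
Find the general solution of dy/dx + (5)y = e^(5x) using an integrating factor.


P(x) = 5 ⇒ μ = e^(5x).
(μ y)' = e^(10x) ⇒ μ y = (1/10)e^(10x) + C.
Divide by μ: y = (1/10)e^(5x) + Ce^(-5x).


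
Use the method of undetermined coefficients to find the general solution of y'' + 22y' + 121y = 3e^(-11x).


Characteristic polynomial (r + 11)² = 0; repeated root r = -11.
y_h = (C₁ + C₂x)e^(-11x). Forcing matches the repeated root (resonance), so try y_p = Ax² e^(-11x).
Substitute and solve for A: 2A = 3, so A = 3/2.
General solution: y = (C₁ + C₂x + (3/2)x²)e^(-11x).
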